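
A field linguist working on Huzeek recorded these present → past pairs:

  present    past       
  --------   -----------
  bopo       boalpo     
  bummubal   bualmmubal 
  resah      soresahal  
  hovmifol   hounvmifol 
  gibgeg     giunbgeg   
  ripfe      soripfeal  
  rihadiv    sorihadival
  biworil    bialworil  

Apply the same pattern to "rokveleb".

bummubal and hovmifol both end in -l yet inflect differently (bualmmubal, hounvmifol), so the final letter is not what conditions the rule; the first letter is.
"rokveleb" begins with r-. The stems beginning with r- (rihadiv → sorihadival, resah → soresahal, ripfe → soripfeal) add so- … -al around the stem.
The other patterns: stems beginning with b- insert -al- after the first vowel; stems beginning with g- or h- insert -un- after the first vowel.
So rokveleb → sorokvelebal.

sorokvelebal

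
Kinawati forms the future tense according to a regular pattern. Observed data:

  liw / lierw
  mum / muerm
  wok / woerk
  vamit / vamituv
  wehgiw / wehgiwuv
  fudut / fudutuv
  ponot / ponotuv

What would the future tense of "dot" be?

doert

liw and wehgiw both end in -w yet inflect differently (lierw, wehgiwuv), so the final letter is not what conditions the rule; the number of vowels is.
"dot" has 1 vowel. The stems with 1 vowel (liw → lierw, mum → muerm, wok → woerk) insert -er- after the first vowel.
The other pattern: stems with 2 vowels add -uv.
So dot → doert.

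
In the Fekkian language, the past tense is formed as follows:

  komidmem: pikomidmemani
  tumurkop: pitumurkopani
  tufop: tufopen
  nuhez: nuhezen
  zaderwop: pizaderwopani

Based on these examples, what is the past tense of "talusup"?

tufop and tumurkop both end in -p yet inflect differently (tufopen, pitumurkopani), so the final letter is not what conditions the rule; the number of vowels is.
"talusup" has 3 vowels. The stems with 3 vowels (komidmem → pikomidmemani, tumurkop → pitumurkopani, zaderwop → pizaderwopani) add pi- … -ani around the stem.
The other pattern: stems with 2 vowels add -en.
So talusup → pitalusupani.

pitalusupani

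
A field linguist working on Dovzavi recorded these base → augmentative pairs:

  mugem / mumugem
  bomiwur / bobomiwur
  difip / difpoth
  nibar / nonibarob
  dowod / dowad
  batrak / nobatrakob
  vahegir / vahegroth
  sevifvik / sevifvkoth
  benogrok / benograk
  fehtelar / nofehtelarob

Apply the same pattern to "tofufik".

fehtelar and bomiwur both end in -r yet inflect differently (nofehtelarob, bobomiwur), so the final letter is not what conditions the rule; the last vowel is.
"tofufik" has last vowel 'i'. The stems whose last vowel is 'i' (sevifvik → sevifvkoth, vahegir → vahegroth, difip → difpoth) delete the last vowel and add -oth.
So tofufik → tofufkoth.

tofufkoth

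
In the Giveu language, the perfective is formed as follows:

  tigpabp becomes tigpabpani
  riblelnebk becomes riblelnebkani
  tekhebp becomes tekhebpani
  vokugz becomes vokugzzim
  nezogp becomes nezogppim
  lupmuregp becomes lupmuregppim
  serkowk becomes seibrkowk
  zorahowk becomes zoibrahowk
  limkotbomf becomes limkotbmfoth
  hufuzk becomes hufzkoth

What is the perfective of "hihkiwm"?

tigpabp and nezogp both end in -p yet inflect differently (tigpabpani, nezogppim), so the final letter is not what conditions the rule; the second-to-last letter is.
"hihkiwm" has second-to-last letter 'w'. The stems whose second-to-last letter is 'w' (serkowk → seibrkowk, zorahowk → zoibrahowk) insert -ib- after the first vowel.
So hihkiwm → hiibhkiwm.

hiibhkiwm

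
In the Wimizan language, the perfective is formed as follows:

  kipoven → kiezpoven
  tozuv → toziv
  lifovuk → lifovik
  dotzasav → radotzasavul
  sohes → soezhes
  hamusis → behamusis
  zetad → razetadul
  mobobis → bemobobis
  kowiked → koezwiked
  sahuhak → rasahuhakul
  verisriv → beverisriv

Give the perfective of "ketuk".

kowiked and zetad both end in -d yet inflect differently (koezwiked, razetadul), so the final letter is not what conditions the rule; the last vowel is.
"ketuk" has last vowel 'u'. The stems whose last vowel is 'u' (lifovuk → lifovik, tozuv → toziv) change the last vowel to 'i'.
The other patterns: stems whose last vowel is 'e' insert -ez- after the first vowel; stems whose last vowel is 'a' add ra- … -ul around the stem; stems whose last vowel is 'i' add the prefix be-.
So ketuk → ketik.

ketik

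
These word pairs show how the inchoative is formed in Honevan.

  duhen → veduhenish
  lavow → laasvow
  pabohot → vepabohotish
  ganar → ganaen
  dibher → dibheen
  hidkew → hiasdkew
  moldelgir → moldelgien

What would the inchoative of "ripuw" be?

riaspuw

duhen and dibher both have last vowel 'e' yet inflect differently (veduhenish, dibheen), so the last vowel is not what conditions the rule; the final letter is.
"ripuw" ends in -w. The stems ending in -w (lavow → laasvow, hidkew → hiasdkew) insert -as- after the first vowel.
The other patterns: stems ending in -n or -t add ve- … -ish around the stem; stems ending in -r drop the final letter and add -en.
So ripuw → riaspuw.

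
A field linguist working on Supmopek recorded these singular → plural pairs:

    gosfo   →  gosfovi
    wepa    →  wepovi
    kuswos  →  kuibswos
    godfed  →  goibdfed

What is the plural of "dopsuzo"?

dopsuzovi

gosfo and kuswos both have last vowel 'o' yet inflect differently (gosfovi, kuibswos), so the last vowel is not what conditions the rule; whether the stem ends in a vowel or a consonant is.
"dopsuzo" ends in a vowel. The stems ending in a vowel (wepa → wepovi, gosfo → gosfovi) drop the final letter and add -ovi.
The other pattern: stems ending in a consonant insert -ib- after the first vowel.
So dopsuzo → dopsuzovi.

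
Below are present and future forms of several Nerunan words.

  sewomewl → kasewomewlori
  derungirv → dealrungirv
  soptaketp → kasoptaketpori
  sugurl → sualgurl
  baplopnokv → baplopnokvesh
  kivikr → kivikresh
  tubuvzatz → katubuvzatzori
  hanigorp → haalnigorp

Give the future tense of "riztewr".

kariztewrori

"riztewr" has second-to-last letter 'w'. The one such stem in the data (sewomewl → kasewomewlori) adds ka- … -ori around the stem, so the same rule applies.
The other patterns: stems whose second-to-last letter is 'k' add -esh; stems whose second-to-last letter is 'r' insert -al- after the first vowel.
So riztewr → kariztewrori.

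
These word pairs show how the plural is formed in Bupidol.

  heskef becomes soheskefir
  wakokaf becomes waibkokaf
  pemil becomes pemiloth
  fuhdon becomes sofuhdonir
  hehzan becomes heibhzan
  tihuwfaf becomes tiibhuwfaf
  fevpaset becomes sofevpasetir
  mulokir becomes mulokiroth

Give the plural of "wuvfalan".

"wuvfalan" has last vowel 'a'. The stems whose last vowel is 'a' (hehzan → heibhzan, wakokaf → waibkokaf, tihuwfaf → tiibhuwfaf) insert -ib- after the first vowel.
The other patterns: stems whose last vowel is 'i' add -oth; stems whose last vowel is 'e' or 'o' add so- … -ir around the stem.
So wuvfalan → wuibvfalan.

wuibvfalan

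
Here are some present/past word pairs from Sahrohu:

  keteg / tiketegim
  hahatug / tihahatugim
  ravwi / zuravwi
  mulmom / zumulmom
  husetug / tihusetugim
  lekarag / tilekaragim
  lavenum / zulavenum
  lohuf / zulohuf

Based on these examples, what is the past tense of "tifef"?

zutifef

hahatug and lohuf both have last vowel 'u' yet inflect differently (tihahatugim, zulohuf), so the last vowel is not what conditions the rule; the final letter is.
"tifef" ends in -f. The one such stem in the data (lohuf → zulohuf) adds the prefix zu-, so the same rule applies.
The other pattern: stems ending in -g add ti- … -im around the stem.
So tifef → zutifef.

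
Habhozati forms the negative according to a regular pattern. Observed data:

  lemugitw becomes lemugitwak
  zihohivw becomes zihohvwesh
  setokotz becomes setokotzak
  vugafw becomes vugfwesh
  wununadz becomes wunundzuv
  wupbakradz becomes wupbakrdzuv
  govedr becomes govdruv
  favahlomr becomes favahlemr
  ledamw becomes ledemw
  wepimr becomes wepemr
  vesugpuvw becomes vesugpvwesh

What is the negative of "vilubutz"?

vilubutzak

lemugitw and zihohivw both end in -w yet inflect differently (lemugitwak, zihohvwesh), so the final letter is not what conditions the rule; the second-to-last letter is.
"vilubutz" has second-to-last letter 't'. The stems whose second-to-last letter is 't' (setokotz → setokotzak, lemugitw → lemugitwak) add -ak.
The other patterns: stems whose second-to-last letter is 'f' or 'v' delete the last vowel and add -esh; stems whose second-to-last letter is 'm' change the last vowel to 'e'; stems whose second-to-last letter is 'd' delete the last vowel and add -uv.
So vilubutz → vilubutzak.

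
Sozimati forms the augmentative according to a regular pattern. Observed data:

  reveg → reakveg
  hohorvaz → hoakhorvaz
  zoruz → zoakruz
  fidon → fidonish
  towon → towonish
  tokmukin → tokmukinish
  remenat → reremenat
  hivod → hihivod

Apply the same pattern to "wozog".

hohorvaz and remenat both have last vowel 'a' yet inflect differently (hoakhorvaz, reremenat), so the last vowel is not what conditions the rule; the final letter is.
"wozog" ends in -g. The one such stem in the data (reveg → reakveg) inserts -ak- after the first vowel (as do hohorvaz, zoruz), so the same rule applies.
So wozog → woakzog.

woakzog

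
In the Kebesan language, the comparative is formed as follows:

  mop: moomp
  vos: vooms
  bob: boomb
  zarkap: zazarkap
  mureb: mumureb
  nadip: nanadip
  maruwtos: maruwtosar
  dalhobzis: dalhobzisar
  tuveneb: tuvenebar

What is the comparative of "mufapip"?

mop and zarkap both end in -p yet inflect differently (moomp, zazarkap), so the final letter is not what conditions the rule; the number of vowels is.
"mufapip" has 3 vowels. The stems with 3 vowels (maruwtos → maruwtosar, dalhobzis → dalhobzisar, tuveneb → tuvenebar) add -ar.
So mufapip → mufapipar.

mufapipar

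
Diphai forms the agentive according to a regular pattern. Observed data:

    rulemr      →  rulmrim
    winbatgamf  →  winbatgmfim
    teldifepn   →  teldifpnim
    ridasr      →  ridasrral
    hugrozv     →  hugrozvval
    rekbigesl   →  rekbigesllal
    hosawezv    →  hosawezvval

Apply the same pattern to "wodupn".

wodpnim

"wodupn" has second-to-last letter 'p'. The one such stem in the data (teldifepn → teldifpnim) deletes the last vowel and adds -im (as do rulemr, winbatgamf), so the same rule applies.
So wodupn → wodpnim.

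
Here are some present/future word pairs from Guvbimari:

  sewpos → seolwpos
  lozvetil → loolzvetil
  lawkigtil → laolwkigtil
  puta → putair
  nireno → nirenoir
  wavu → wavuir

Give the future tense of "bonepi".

"bonepi" ends in a vowel. The stems ending in a vowel (puta → putair, nireno → nirenoir, wavu → wavuir) add -ir.
So bonepi → bonepiir.

bonepiir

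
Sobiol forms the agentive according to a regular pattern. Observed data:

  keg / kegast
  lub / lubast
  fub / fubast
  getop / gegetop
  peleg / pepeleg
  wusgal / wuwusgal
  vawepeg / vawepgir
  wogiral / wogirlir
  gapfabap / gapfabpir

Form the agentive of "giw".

"giw" has 1 vowel. The stems with 1 vowel (keg → kegast, lub → lubast, fub → fubast) add -ast.
So giw → giwast.

giwast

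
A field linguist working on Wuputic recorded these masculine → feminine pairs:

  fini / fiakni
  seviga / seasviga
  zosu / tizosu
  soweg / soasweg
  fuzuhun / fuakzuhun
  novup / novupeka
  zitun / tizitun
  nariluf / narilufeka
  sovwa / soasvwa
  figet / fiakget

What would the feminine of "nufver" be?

nufvereka

fuzuhun and zitun both end in -n yet inflect differently (fuakzuhun, tizitun), so the final letter is not what conditions the rule; the first letter is.
"nufver" begins with n-. The stems beginning with n- (novup → novupeka, nariluf → narilufeka) add -eka.
The other patterns: stems beginning with f- insert -ak- after the first vowel; stems beginning with s- insert -as- after the first vowel; stems beginning with z- add the prefix ti-.
So nufver → nufvereka.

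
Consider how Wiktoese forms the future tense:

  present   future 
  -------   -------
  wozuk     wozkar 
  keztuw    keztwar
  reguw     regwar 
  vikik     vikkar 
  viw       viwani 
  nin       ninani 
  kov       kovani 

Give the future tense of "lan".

keztuw and viw both end in -w yet inflect differently (keztwar, viwani), so the final letter is not what conditions the rule; the number of vowels is.
"lan" has 1 vowel. The stems with 1 vowel (viw → viwani, nin → ninani, kov → kovani) add -ani.
The other pattern: stems with 2 vowels delete the last vowel and add -ar.
So lan → lanani.

lanani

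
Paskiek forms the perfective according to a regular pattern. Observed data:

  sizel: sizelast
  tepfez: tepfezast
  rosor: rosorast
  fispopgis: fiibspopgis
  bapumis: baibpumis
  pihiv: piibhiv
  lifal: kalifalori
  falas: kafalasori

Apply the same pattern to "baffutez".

sizel and lifal both end in -l yet inflect differently (sizelast, kalifalori), so the final letter is not what conditions the rule; the last vowel is.
"baffutez" has last vowel 'e'. The stems whose last vowel is 'e' (sizel → sizelast, tepfez → tepfezast) add -ast.
The other patterns: stems whose last vowel is 'i' insert -ib- after the first vowel; stems whose last vowel is 'a' add ka- … -ori around the stem.
So baffutez → baffutezast.

baffutezast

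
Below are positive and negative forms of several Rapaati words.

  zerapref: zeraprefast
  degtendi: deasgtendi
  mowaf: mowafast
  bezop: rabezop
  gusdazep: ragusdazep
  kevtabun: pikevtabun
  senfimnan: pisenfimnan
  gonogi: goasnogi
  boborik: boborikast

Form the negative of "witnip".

gusdazep and zerapref both have last vowel 'e' yet inflect differently (ragusdazep, zeraprefast), so the last vowel is not what conditions the rule; the final letter is.
"witnip" ends in -p. The stems ending in -p (bezop → rabezop, gusdazep → ragusdazep) add the prefix ra-.
The other patterns: stems ending in -i insert -as- after the first vowel; stems ending in -n add the prefix pi-; stems ending in -f or -k add -ast.
So witnip → rawitnip.

rawitnip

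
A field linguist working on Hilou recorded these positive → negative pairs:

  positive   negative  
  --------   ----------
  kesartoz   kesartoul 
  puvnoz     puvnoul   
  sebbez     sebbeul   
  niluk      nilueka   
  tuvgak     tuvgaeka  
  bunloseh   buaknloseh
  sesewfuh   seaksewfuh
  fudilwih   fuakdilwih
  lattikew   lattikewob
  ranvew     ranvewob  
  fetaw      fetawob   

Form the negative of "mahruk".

"mahruk" ends in -k. The stems ending in -k (niluk → nilueka, tuvgak → tuvgaeka) drop the final letter and add -eka.
The other patterns: stems ending in -z drop the final letter and add -ul; stems ending in -h insert -ak- after the first vowel; stems ending in -w add -ob.
So mahruk → mahrueka.

mahrueka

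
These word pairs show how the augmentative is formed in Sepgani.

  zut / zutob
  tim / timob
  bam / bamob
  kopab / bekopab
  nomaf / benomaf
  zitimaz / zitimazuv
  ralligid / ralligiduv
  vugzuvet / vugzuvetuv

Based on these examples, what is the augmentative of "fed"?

fedob

zut and vugzuvet both end in -t yet inflect differently (zutob, vugzuvetuv), so the final letter is not what conditions the rule; the number of vowels is.
"fed" has 1 vowel. The stems with 1 vowel (zut → zutob, tim → timob, bam → bamob) add -ob.
So fed → fedob.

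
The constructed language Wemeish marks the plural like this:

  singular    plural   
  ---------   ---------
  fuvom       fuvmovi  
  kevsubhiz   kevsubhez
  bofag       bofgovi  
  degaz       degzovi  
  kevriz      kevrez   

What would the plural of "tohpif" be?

tohpef

kevsubhiz and degaz both end in -z yet inflect differently (kevsubhez, degzovi), so the final letter is not what conditions the rule; the last vowel is.
"tohpif" has last vowel 'i'. The stems whose last vowel is 'i' (kevsubhiz → kevsubhez, kevriz → kevrez) change the last vowel to 'e'.
So tohpif → tohpef.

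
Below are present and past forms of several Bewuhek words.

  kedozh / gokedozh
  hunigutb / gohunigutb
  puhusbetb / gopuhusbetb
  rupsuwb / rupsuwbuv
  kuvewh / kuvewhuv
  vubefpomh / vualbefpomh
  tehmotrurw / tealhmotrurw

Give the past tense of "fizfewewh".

fizfewewhuv

hunigutb and rupsuwb both end in -b yet inflect differently (gohunigutb, rupsuwbuv), so the final letter is not what conditions the rule; the second-to-last letter is.
"fizfewewh" has second-to-last letter 'w'. The stems whose second-to-last letter is 'w' (rupsuwb → rupsuwbuv, kuvewh → kuvewhuv) add -uv.
The other patterns: stems whose second-to-last letter is 't' or 'z' add the prefix go-; stems whose second-to-last letter is 'm' or 'r' insert -al- after the first vowel.
So fizfewewh → fizfewewhuv.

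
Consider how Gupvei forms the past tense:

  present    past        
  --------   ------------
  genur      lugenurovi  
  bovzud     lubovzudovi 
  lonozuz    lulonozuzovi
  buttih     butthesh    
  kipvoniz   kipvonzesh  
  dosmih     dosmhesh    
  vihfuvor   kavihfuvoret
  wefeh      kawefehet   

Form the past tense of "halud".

lonozuz and kipvoniz both end in -z yet inflect differently (lulonozuzovi, kipvonzesh), so the final letter is not what conditions the rule; the last vowel is.
"halud" has last vowel 'u'. The stems whose last vowel is 'u' (genur → lugenurovi, bovzud → lubovzudovi, lonozuz → lulonozuzovi) add lu- … -ovi around the stem.
So halud → luhaludovi.

luhaludovi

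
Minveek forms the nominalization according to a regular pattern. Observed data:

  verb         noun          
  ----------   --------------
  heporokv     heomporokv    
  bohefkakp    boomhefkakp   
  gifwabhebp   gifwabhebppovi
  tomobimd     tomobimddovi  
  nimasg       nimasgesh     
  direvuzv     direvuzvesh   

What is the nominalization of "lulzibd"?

"lulzibd" has second-to-last letter 'b'. The one such stem in the data (gifwabhebp → gifwabhebppovi) doubles the final consonant and adds -ovi (as does tomobimd), so the same rule applies.
The other patterns: stems whose second-to-last letter is 'k' insert -om- after the first vowel; stems whose second-to-last letter is 's' or 'z' add -esh.
So lulzibd → lulzibddovi.

lulzibddovi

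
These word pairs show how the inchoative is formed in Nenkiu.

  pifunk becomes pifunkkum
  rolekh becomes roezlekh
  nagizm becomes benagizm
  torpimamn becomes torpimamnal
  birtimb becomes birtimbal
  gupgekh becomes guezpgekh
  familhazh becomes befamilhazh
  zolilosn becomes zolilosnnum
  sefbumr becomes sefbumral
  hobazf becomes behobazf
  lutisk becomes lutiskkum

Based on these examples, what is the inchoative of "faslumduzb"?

torpimamn and zolilosn both end in -n yet inflect differently (torpimamnal, zolilosnnum), so the final letter is not what conditions the rule; the second-to-last letter is.
"faslumduzb" has second-to-last letter 'z'. The stems whose second-to-last letter is 'z' (nagizm → benagizm, hobazf → behobazf, familhazh → befamilhazh) add the prefix be-.
The other patterns: stems whose second-to-last letter is 'm' add -al; stems whose second-to-last letter is 'n' or 's' double the final consonant and add -um; stems whose second-to-last letter is 'k' insert -ez- after the first vowel.
So faslumduzb → befaslumduzb.

befaslumduzb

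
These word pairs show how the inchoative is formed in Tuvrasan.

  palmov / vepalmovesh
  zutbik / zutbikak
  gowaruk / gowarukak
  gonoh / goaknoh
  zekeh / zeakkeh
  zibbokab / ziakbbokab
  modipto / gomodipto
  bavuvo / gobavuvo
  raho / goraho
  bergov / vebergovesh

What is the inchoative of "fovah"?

bavuvo and bergov both have last vowel 'o' yet inflect differently (gobavuvo, vebergovesh), so the last vowel is not what conditions the rule; the final letter is.
"fovah" ends in -h. The stems ending in -h (gonoh → goaknoh, zekeh → zeakkeh) insert -ak- after the first vowel.
The other patterns: stems ending in -k add -ak; stems ending in -o add the prefix go-; stems ending in -v add ve- … -esh around the stem.
So fovah → foakvah.

foakvah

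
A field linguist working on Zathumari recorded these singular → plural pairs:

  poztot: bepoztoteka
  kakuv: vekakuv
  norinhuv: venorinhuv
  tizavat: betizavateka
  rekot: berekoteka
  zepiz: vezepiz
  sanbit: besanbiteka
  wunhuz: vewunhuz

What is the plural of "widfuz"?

vewidfuz

sanbit and zepiz both have last vowel 'i' yet inflect differently (besanbiteka, vezepiz), so the last vowel is not what conditions the rule; the final letter is.
"widfuz" ends in -z. The stems ending in -z (wunhuz → vewunhuz, zepiz → vezepiz) add the prefix ve-.
The other pattern: stems ending in -t add be- … -eka around the stem.
So widfuz → vewidfuz.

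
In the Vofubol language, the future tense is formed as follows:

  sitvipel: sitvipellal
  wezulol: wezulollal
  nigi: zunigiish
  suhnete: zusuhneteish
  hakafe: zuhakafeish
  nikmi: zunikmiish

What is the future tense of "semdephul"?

sitvipel and suhnete both have last vowel 'e' yet inflect differently (sitvipellal, zusuhneteish), so the last vowel is not what conditions the rule; whether the stem ends in a vowel or a consonant is.
"semdephul" ends in a consonant. The stems ending in a consonant (sitvipel → sitvipellal, wezulol → wezulollal) double the final consonant and add -al.
So semdephul → semdephullal.

semdephullal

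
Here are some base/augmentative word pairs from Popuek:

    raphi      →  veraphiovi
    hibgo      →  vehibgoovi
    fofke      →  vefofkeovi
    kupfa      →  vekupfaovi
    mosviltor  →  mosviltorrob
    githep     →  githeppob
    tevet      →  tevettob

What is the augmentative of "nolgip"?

hibgo and mosviltor both have last vowel 'o' yet inflect differently (vehibgoovi, mosviltorrob), so the last vowel is not what conditions the rule; whether the stem ends in a vowel or a consonant is.
"nolgip" ends in a consonant. The stems ending in a consonant (mosviltor → mosviltorrob, githep → githeppob, tevet → tevettob) double the final consonant and add -ob.
The other pattern: stems ending in a vowel add ve- … -ovi around the stem.
So nolgip → nolgippob.

nolgippob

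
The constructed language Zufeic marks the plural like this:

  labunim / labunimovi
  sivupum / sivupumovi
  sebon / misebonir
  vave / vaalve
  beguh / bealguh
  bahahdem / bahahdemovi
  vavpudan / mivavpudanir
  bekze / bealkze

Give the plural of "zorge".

zoalrge

bahahdem and vave both have last vowel 'e' yet inflect differently (bahahdemovi, vaalve), so the last vowel is not what conditions the rule; the final letter is.
"zorge" ends in -e. The stems ending in -e (vave → vaalve, bekze → bealkze) insert -al- after the first vowel.
The other patterns: stems ending in -m add -ovi; stems ending in -n add mi- … -ir around the stem.
So zorge → zoalrge.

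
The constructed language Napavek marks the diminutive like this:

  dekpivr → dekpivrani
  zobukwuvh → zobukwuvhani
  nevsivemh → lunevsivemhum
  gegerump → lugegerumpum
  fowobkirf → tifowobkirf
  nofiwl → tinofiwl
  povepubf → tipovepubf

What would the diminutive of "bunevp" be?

zobukwuvh and nevsivemh both end in -h yet inflect differently (zobukwuvhani, lunevsivemhum), so the final letter is not what conditions the rule; the second-to-last letter is.
"bunevp" has second-to-last letter 'v'. The stems whose second-to-last letter is 'v' (dekpivr → dekpivrani, zobukwuvh → zobukwuvhani) add -ani.
The other patterns: stems whose second-to-last letter is 'm' add lu- … -um around the stem; stems whose second-to-last letter is 'b', 'r' or 'w' add the prefix ti-.
So bunevp → bunevpani.

bunevpani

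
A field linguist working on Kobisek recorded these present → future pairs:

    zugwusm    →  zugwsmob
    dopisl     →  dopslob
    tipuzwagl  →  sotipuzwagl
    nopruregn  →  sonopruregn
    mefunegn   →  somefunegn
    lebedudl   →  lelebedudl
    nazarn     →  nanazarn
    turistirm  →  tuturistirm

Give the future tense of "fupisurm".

dopisl and tipuzwagl both end in -l yet inflect differently (dopslob, sotipuzwagl), so the final letter is not what conditions the rule; the second-to-last letter is.
"fupisurm" has second-to-last letter 'r'. The stems whose second-to-last letter is 'r' (nazarn → nanazarn, turistirm → tuturistirm) repeat the first consonant+vowel as a prefix.
The other patterns: stems whose second-to-last letter is 's' delete the last vowel and add -ob; stems whose second-to-last letter is 'g' add the prefix so-.
So fupisurm → fufupisurm.

fufupisurm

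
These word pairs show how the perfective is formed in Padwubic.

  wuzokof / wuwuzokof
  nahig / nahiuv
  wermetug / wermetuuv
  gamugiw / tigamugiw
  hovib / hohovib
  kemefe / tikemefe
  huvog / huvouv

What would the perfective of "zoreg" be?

zoreuv

gamugiw and nahig both have last vowel 'i' yet inflect differently (tigamugiw, nahiuv), so the last vowel is not what conditions the rule; the final letter is.
"zoreg" ends in -g. The stems ending in -g (nahig → nahiuv, huvog → huvouv, wermetug → wermetuuv) drop the final letter and add -uv.
So zoreg → zoreuv.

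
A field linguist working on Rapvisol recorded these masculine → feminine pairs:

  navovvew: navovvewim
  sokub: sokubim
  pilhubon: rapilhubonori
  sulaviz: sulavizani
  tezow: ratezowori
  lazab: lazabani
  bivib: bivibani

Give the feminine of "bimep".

navovvew and tezow both end in -w yet inflect differently (navovvewim, ratezowori), so the final letter is not what conditions the rule; the last vowel is.
"bimep" has last vowel 'e'. The one such stem in the data (navovvew → navovvewim) adds -im, so the same rule applies.
The other patterns: stems whose last vowel is 'o' add ra- … -ori around the stem; stems whose last vowel is 'a' or 'i' add -ani.
So bimep → bimepim.

bimepim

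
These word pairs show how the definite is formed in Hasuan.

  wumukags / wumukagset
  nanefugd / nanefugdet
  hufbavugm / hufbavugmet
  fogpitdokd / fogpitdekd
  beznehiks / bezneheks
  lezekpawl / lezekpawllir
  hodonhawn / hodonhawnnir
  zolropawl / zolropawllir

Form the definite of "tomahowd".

tomahowddir

nanefugd and fogpitdokd both end in -d yet inflect differently (nanefugdet, fogpitdekd), so the final letter is not what conditions the rule; the second-to-last letter is.
"tomahowd" has second-to-last letter 'w'. The stems whose second-to-last letter is 'w' (lezekpawl → lezekpawllir, hodonhawn → hodonhawnnir, zolropawl → zolropawllir) double the final consonant and add -ir.
So tomahowd → tomahowddir.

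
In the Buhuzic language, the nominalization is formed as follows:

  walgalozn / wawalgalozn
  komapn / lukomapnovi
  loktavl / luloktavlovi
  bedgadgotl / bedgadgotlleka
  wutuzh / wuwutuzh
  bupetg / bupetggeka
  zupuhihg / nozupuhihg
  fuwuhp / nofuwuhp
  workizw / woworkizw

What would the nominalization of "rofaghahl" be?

norofaghahl

zupuhihg and bupetg both end in -g yet inflect differently (nozupuhihg, bupetggeka), so the final letter is not what conditions the rule; the second-to-last letter is.
"rofaghahl" has second-to-last letter 'h'. The stems whose second-to-last letter is 'h' (fuwuhp → nofuwuhp, zupuhihg → nozupuhihg) add the prefix no-.
The other patterns: stems whose second-to-last letter is 'z' repeat the first consonant+vowel as a prefix; stems whose second-to-last letter is 't' double the final consonant and add -eka; stems whose second-to-last letter is 'p' or 'v' add lu- … -ovi around the stem.
So rofaghahl → norofaghahl.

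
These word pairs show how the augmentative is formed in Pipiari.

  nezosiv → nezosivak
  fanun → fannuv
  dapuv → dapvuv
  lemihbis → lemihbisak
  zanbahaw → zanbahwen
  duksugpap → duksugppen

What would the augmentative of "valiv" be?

valivak

"valiv" has last vowel 'i'. The stems whose last vowel is 'i' (nezosiv → nezosivak, lemihbis → lemihbisak) add -ak.
The other patterns: stems whose last vowel is 'u' delete the last vowel and add -uv; stems whose last vowel is 'a' delete the last vowel and add -en.
So valiv → valivak.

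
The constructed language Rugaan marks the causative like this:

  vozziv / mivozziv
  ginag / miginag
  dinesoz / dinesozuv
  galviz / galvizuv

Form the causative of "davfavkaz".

galviz and vozziv both have last vowel 'i' yet inflect differently (galvizuv, mivozziv), so the last vowel is not what conditions the rule; the final letter is.
"davfavkaz" ends in -z. The stems ending in -z (dinesoz → dinesozuv, galviz → galvizuv) add -uv.
The other pattern: stems ending in -g or -v add the prefix mi-.
So davfavkaz → davfavkazuv.

davfavkazuv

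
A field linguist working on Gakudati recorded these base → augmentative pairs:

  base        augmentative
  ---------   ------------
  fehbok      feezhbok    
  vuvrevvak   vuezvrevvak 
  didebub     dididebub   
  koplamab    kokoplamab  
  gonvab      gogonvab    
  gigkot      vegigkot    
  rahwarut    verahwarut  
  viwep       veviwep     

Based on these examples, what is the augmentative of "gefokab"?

vuvrevvak and koplamab both have last vowel 'a' yet inflect differently (vuezvrevvak, kokoplamab), so the last vowel is not what conditions the rule; the final letter is.
"gefokab" ends in -b. The stems ending in -b (didebub → dididebub, koplamab → kokoplamab, gonvab → gogonvab) repeat the first consonant+vowel as a prefix.
So gefokab → gegefokab.

gegefokab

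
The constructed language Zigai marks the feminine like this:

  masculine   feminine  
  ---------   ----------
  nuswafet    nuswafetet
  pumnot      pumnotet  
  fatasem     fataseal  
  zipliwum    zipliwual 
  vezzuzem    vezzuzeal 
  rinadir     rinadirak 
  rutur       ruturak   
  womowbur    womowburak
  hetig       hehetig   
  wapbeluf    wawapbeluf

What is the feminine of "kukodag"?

nuswafet and fatasem both have last vowel 'e' yet inflect differently (nuswafetet, fataseal), so the last vowel is not what conditions the rule; the final letter is.
"kukodag" ends in -g. The one such stem in the data (hetig → hehetig) repeats the first consonant+vowel as a prefix (as does wapbeluf), so the same rule applies.
So kukodag → kukukodag.

kukukodag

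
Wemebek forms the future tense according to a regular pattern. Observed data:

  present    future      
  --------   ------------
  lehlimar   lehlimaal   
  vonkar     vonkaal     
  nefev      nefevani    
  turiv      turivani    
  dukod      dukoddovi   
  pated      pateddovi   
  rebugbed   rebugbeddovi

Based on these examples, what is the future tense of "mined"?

mineddovi

nefev and pated both have last vowel 'e' yet inflect differently (nefevani, pateddovi), so the last vowel is not what conditions the rule; the final letter is.
"mined" ends in -d. The stems ending in -d (dukod → dukoddovi, pated → pateddovi, rebugbed → rebugbeddovi) double the final consonant and add -ovi.
The other patterns: stems ending in -r drop the final letter and add -al; stems ending in -v add -ani.
So mined → mineddovi.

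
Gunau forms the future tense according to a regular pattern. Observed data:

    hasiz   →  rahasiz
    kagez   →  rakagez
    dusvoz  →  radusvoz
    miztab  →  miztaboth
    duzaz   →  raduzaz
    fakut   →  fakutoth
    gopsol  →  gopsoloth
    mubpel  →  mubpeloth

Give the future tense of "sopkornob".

sopkornoboth

dusvoz and gopsol both have last vowel 'o' yet inflect differently (radusvoz, gopsoloth), so the last vowel is not what conditions the rule; the final letter is.
"sopkornob" ends in -b. The one such stem in the data (miztab → miztaboth) adds -oth, so the same rule applies.
The other pattern: stems ending in -z add the prefix ra-.
So sopkornob → sopkornoboth.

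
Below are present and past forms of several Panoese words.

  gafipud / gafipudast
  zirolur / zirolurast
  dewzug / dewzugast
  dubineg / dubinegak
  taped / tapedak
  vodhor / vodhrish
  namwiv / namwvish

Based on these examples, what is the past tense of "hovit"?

dewzug and dubineg both end in -g yet inflect differently (dewzugast, dubinegak), so the final letter is not what conditions the rule; the last vowel is.
"hovit" has last vowel 'i'. The one such stem in the data (namwiv → namwvish) deletes the last vowel and adds -ish (as does vodhor), so the same rule applies.
So hovit → hovtish.

hovtish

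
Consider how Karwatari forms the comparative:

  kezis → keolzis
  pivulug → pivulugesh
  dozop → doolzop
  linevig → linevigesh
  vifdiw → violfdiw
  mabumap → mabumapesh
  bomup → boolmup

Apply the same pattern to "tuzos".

mabumap and bomup both end in -p yet inflect differently (mabumapesh, boolmup), so the final letter is not what conditions the rule; the number of vowels is.
"tuzos" has 2 vowels. The stems with 2 vowels (bomup → boolmup, kezis → keolzis, dozop → doolzop) insert -ol- after the first vowel.
So tuzos → tuolzos.

tuolzos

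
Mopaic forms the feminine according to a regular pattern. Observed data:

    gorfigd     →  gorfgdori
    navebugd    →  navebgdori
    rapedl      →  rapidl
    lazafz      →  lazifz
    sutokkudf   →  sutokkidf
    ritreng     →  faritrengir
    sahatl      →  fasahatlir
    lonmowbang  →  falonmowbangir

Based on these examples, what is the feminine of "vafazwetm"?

"vafazwetm" has second-to-last letter 't'. The one such stem in the data (sahatl → fasahatlir) adds fa- … -ir around the stem, so the same rule applies.
The other patterns: stems whose second-to-last letter is 'g' delete the last vowel and add -ori; stems whose second-to-last letter is 'd' or 'f' change the last vowel to 'i'.
So vafazwetm → favafazwetmir.

favafazwetmir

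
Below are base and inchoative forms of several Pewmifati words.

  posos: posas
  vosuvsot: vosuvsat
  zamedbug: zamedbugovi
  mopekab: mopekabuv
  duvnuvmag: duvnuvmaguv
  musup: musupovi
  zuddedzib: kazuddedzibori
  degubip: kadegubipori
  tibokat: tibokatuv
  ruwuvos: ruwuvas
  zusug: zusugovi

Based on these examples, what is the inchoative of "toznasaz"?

toznasazuv

"toznasaz" has last vowel 'a'. The stems whose last vowel is 'a' (tibokat → tibokatuv, mopekab → mopekabuv, duvnuvmag → duvnuvmaguv) add -uv.
The other patterns: stems whose last vowel is 'i' add ka- … -ori around the stem; stems whose last vowel is 'u' add -ovi; stems whose last vowel is 'o' change the last vowel to 'a'.
So toznasaz → toznasazuv.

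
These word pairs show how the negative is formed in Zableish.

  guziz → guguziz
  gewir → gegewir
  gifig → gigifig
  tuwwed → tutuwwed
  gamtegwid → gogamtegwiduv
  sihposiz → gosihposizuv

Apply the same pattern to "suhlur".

tuwwed and gamtegwid both end in -d yet inflect differently (tutuwwed, gogamtegwiduv), so the final letter is not what conditions the rule; the number of vowels is.
"suhlur" has 2 vowels. The stems with 2 vowels (guziz → guguziz, gewir → gegewir, gifig → gigifig) repeat the first consonant+vowel as a prefix.
So suhlur → susuhlur.

susuhlur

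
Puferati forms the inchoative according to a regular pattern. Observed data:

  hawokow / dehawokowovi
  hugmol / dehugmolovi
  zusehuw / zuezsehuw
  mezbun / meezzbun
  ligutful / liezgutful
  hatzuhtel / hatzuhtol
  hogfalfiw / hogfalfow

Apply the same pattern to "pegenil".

"pegenil" has last vowel 'i'. The one such stem in the data (hogfalfiw → hogfalfow) changes the last vowel to 'o' (as does hatzuhtel), so the same rule applies.
So pegenil → pegenol.

pegenol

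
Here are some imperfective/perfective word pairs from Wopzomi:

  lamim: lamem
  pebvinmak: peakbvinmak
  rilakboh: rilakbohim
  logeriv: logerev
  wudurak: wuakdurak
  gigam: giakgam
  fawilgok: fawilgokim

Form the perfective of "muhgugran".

muakhgugran

"muhgugran" has last vowel 'a'. The stems whose last vowel is 'a' (pebvinmak → peakbvinmak, wudurak → wuakdurak, gigam → giakgam) insert -ak- after the first vowel.
So muhgugran → muakhgugran.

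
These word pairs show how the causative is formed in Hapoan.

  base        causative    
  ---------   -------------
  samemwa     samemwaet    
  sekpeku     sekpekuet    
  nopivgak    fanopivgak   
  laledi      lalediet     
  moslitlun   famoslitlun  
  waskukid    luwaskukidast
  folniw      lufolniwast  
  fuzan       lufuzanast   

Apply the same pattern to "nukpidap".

"nukpidap" begins with n-. The one such stem in the data (nopivgak → fanopivgak) adds the prefix fa-, so the same rule applies.
The other patterns: stems beginning with l- or s- add -et; stems beginning with f- or w- add lu- … -ast around the stem.
So nukpidap → fanukpidap.

fanukpidap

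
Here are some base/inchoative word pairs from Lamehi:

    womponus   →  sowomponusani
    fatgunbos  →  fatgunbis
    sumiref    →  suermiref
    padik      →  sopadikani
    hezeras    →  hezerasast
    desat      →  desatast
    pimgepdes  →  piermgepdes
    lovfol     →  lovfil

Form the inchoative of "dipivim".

"dipivim" has last vowel 'i'. The one such stem in the data (padik → sopadikani) adds so- … -ani around the stem, so the same rule applies.
So dipivim → sodipivimani.

sodipivimani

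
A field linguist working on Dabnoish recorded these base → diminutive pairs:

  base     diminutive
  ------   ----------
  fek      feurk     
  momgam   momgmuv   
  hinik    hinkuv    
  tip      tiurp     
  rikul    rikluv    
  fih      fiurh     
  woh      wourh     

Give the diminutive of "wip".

wiurp

"wip" has 1 vowel. The stems with 1 vowel (woh → wourh, fih → fiurh, fek → feurk) insert -ur- after the first vowel.
The other pattern: stems with 2 vowels delete the last vowel and add -uv.
So wip → wiurp.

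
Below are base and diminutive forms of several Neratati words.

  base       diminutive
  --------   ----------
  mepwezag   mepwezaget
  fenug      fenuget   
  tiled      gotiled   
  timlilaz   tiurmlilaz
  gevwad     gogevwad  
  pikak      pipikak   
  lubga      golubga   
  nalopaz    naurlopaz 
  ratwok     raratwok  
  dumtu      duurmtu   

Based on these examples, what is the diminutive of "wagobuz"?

waurgobuz

nalopaz and pikak both have last vowel 'a' yet inflect differently (naurlopaz, pipikak), so the last vowel is not what conditions the rule; the final letter is.
"wagobuz" ends in -z. The stems ending in -z (nalopaz → naurlopaz, timlilaz → tiurmlilaz) insert -ur- after the first vowel.
So wagobuz → waurgobuz.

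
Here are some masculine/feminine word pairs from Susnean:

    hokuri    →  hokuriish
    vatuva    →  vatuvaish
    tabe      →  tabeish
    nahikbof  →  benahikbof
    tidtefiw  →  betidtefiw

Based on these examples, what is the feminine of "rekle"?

rekleish

hokuri and tidtefiw both have last vowel 'i' yet inflect differently (hokuriish, betidtefiw), so the last vowel is not what conditions the rule; whether the stem ends in a vowel or a consonant is.
"rekle" ends in a vowel. The stems ending in a vowel (hokuri → hokuriish, vatuva → vatuvaish, tabe → tabeish) add -ish.
So rekle → rekleish.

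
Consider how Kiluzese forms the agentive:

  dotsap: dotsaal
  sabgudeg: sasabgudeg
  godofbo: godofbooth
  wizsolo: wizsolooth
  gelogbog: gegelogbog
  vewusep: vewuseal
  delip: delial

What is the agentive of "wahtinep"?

wahtineal

"wahtinep" ends in -p. The stems ending in -p (delip → delial, vewusep → vewuseal, dotsap → dotsaal) drop the final letter and add -al.
So wahtinep → wahtineal.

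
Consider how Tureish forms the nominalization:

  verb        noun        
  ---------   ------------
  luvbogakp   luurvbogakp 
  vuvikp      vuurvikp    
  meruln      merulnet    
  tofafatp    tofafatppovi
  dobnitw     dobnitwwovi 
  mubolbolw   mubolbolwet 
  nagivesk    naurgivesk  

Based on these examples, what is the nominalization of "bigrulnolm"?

"bigrulnolm" has second-to-last letter 'l'. The stems whose second-to-last letter is 'l' (mubolbolw → mubolbolwet, meruln → merulnet) add -et.
The other patterns: stems whose second-to-last letter is 't' double the final consonant and add -ovi; stems whose second-to-last letter is 'k' or 's' insert -ur- after the first vowel.
So bigrulnolm → bigrulnolmet.

bigrulnolmet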